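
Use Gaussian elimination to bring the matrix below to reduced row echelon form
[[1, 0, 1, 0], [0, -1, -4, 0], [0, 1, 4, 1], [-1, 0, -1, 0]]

[[1, 0, 1, 0], [0, 1, 4, 0], [0, 0, 0, 1], [0, 0, 0, 0]]

Add ρ1 to ρ4.
  [ 1   0   1  0 ]
  [ 0  -1  -4  0 ]
  [ 0   1   4  1 ]
  [ 0   0   0  0 ]
Multiply ρ2 by -1.
  [ 1  0  1  0 ]
  [ 0  1  4  0 ]
  [ 0  1  4  1 ]
  [ 0  0  0  0 ]
Subtract ρ2 from ρ3.
  [ 1  0  1  0 ]
  [ 0  1  4  0 ]
  [ 0  0  0  1 ]
  [ 0  0  0  0 ]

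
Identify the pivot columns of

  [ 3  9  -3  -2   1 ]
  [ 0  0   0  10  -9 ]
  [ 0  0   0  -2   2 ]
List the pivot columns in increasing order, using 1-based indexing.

r1 → 1/3·r1
  [ 1  3  -1  -2/3  1/3 ]
  [ 0  0   0    10   -9 ]
  [ 0  0   0    -2    2 ]
r2 → 1/10·r2
  [ 1  3  -1  -2/3    1/3 ]
  [ 0  0   0     1  -9/10 ]
  [ 0  0   0    -2      2 ]
r3 → r3 + 2·r2
  [ 1  3  -1  -2/3    1/3 ]
  [ 0  0   0     1  -9/10 ]
  [ 0  0   0     0    1/5 ]
r3 → 5·r3
  [ 1  3  -1  -2/3    1/3 ]
  [ 0  0   0     1  -9/10 ]
  [ 0  0   0     0      1 ]
r2 → r2 + 9/10·r3
  [ 1  3  -1  -2/3  1/3 ]
  [ 0  0   0     1    0 ]
  [ 0  0   0     0    1 ]
r1 → r1 − 1/3·r3
  [ 1  3  -1  -2/3  0 ]
  [ 0  0   0     1  0 ]
  [ 0  0   0     0  1 ]
r1 → r1 + 2/3·r2
  [ 1  3  -1  0  0 ]
  [ 0  0   0  1  0 ]
  [ 0  0   0  0  1 ]
Pivot columns are the columns containing a leading 1.

1, 4, 5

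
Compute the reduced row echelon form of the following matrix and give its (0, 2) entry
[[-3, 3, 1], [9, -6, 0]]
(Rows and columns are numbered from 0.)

2/3

R1 → -1/3·R1
R2 → R2 − 9·R1
R2 → 1/3·R2
R1 → R1 + R2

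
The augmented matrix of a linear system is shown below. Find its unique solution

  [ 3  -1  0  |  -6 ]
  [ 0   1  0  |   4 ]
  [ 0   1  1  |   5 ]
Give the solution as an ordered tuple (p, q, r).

R1 -> 1/3·R1
  [ 1  -1/3  0  |  -2 ]
  [ 0     1  0  |   4 ]
  [ 0     1  1  |   5 ]
R3 -> R3 − R2
  [ 1  -1/3  0  |  -2 ]
  [ 0     1  0  |   4 ]
  [ 0     0  1  |   1 ]
R1 -> R1 + 1/3·R2
  [ 1  0  0  |  -2/3 ]
  [ 0  1  0  |     4 ]
  [ 0  0  1  |     1 ]
Reading off the last column: p = -2/3, q = 4, r = 1.

(-2/3, 4, 1)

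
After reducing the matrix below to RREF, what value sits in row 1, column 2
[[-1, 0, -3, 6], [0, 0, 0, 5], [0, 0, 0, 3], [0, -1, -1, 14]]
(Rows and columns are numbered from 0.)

1

R1 := -1·R1
  [ 1   0   3  -6 ]
  [ 0   0   0   5 ]
  [ 0   0   0   3 ]
  [ 0  -1  -1  14 ]
R2 <-> R4
  [ 1   0   3  -6 ]
  [ 0  -1  -1  14 ]
  [ 0   0   0   3 ]
  [ 0   0   0   5 ]
R2 := -1·R2
  [ 1  0  3   -6 ]
  [ 0  1  1  -14 ]
  [ 0  0  0    3 ]
  [ 0  0  0    5 ]
R3 := 1/3·R3
  [ 1  0  3   -6 ]
  [ 0  1  1  -14 ]
  [ 0  0  0    1 ]
  [ 0  0  0    5 ]
R4 := R4 − 5·R3
  [ 1  0  3   -6 ]
  [ 0  1  1  -14 ]
  [ 0  0  0    1 ]
  [ 0  0  0    0 ]
R2 := R2 + 14·R3
  [ 1  0  3  -6 ]
  [ 0  1  1   0 ]
  [ 0  0  0   1 ]
  [ 0  0  0   0 ]
R1 := R1 + 6·R3
  [ 1  0  3  0 ]
  [ 0  1  1  0 ]
  [ 0  0  0  1 ]
  [ 0  0  0  0 ]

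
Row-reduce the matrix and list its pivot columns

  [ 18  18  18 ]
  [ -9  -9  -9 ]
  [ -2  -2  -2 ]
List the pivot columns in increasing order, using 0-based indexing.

r1 ← 1/18·r1
  [  1   1   1 ]
  [ -9  -9  -9 ]
  [ -2  -2  -2 ]
r2 ← r2 + 9·r1
  [  1   1   1 ]
  [  0   0   0 ]
  [ -2  -2  -2 ]
r3 ← r3 + 2·r1
  [ 1  1  1 ]
  [ 0  0  0 ]
  [ 0  0  0 ]
Pivot columns are the columns containing a leading 1.

0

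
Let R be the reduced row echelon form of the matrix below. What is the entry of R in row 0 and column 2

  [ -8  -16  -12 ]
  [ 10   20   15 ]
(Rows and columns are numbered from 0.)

R1 ← -1/8·R1
  [  1   2  3/2 ]
  [ 10  20   15 ]
R2 ← R2 − 10·R1
  [ 1  2  3/2 ]
  [ 0  0    0 ]

3/2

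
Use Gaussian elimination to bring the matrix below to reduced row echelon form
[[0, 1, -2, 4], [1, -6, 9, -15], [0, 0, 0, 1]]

ρ1 ↔ ρ2
ρ2 -> ρ2 − 4·ρ3
ρ1 -> ρ1 + 15·ρ3
ρ1 -> ρ1 + 6·ρ2

[[1, 0, -3, 0], [0, 1, -2, 0], [0, 0, 0, 1]]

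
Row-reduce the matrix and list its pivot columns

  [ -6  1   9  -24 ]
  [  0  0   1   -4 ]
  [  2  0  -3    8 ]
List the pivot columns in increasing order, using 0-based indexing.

R1 → -1/6·R1
  [ 1  -1/6  -3/2   4 ]
  [ 0     0     1  -4 ]
  [ 2     0    -3   8 ]
R3 → R3 − 2·R1
  [ 1  -1/6  -3/2   4 ]
  [ 0     0     1  -4 ]
  [ 0   1/3     0   0 ]
R2 ↔ R3
  [ 1  -1/6  -3/2   4 ]
  [ 0   1/3     0   0 ]
  [ 0     0     1  -4 ]
R2 → 3·R2
  [ 1  -1/6  -3/2   4 ]
  [ 0     1     0   0 ]
  [ 0     0     1  -4 ]
R1 → R1 + 3/2·R3
  [ 1  -1/6  0  -2 ]
  [ 0     1  0   0 ]
  [ 0     0  1  -4 ]
R1 → R1 + 1/6·R2
  [ 1  0  0  -2 ]
  [ 0  1  0   0 ]
  [ 0  0  1  -4 ]
Pivot columns are the columns containing a leading 1.

0, 1, 2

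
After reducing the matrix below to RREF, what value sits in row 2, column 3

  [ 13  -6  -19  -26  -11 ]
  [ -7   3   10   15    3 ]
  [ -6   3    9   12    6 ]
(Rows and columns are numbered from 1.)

Multiply ρ1 by 1/13.
  [  1  -6/13  -19/13  -2  -11/13 ]
  [ -7      3      10  15       3 ]
  [ -6      3       9  12       6 ]
Add 7 times ρ1 to ρ2.
  [  1  -6/13  -19/13  -2  -11/13 ]
  [  0  -3/13   -3/13   1  -38/13 ]
  [ -6      3       9  12       6 ]
Add 6 times ρ1 to ρ3.
  [ 1  -6/13  -19/13  -2  -11/13 ]
  [ 0  -3/13   -3/13   1  -38/13 ]
  [ 0   3/13    3/13   0   12/13 ]
Multiply ρ2 by -13/3.
  [ 1  -6/13  -19/13     -2  -11/13 ]
  [ 0      1       1  -13/3    38/3 ]
  [ 0   3/13    3/13      0   12/13 ]
Subtract 3/13 times ρ2 from ρ3.
  [ 1  -6/13  -19/13     -2  -11/13 ]
  [ 0      1       1  -13/3    38/3 ]
  [ 0      0       0      1      -2 ]
Add 13/3 times ρ3 to ρ2.
  [ 1  -6/13  -19/13  -2  -11/13 ]
  [ 0      1       1   0       4 ]
  [ 0      0       0   1      -2 ]
Add 2 times ρ3 to ρ1.
  [ 1  -6/13  -19/13  0  -63/13 ]
  [ 0      1       1  0       4 ]
  [ 0      0       0  1      -2 ]
Add 6/13 times ρ2 to ρ1.
  [ 1  0  -1  0  -3 ]
  [ 0  1   1  0   4 ]
  [ 0  0   0  1  -2 ]

1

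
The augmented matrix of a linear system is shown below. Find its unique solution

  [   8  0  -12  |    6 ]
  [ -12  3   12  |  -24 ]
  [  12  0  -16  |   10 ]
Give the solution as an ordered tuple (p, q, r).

(3/2, -4, 1/2)

R1 ← 1/8·R1
R2 ← R2 + 12·R1
R3 ← R3 − 12·R1
R2 ← 1/3·R2
R3 ← 1/2·R3
R2 ← R2 + 2·R3
R1 ← R1 + 3/2·R3
Reading off the last column: p = 3/2, q = -4, r = 1/2.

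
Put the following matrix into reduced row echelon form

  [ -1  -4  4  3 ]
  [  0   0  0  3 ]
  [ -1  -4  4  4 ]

[[1, 4, -4, 0], [0, 0, 0, 1], [0, 0, 0, 0]]

R1 → -1·R1
  [  1   4  -4  -3 ]
  [  0   0   0   3 ]
  [ -1  -4   4   4 ]
R3 → R3 + R1
  [ 1  4  -4  -3 ]
  [ 0  0   0   3 ]
  [ 0  0   0   1 ]
R2 → 1/3·R2
  [ 1  4  -4  -3 ]
  [ 0  0   0   1 ]
  [ 0  0   0   1 ]
R3 → R3 − R2
  [ 1  4  -4  -3 ]
  [ 0  0   0   1 ]
  [ 0  0   0   0 ]
R1 → R1 + 3·R2
  [ 1  4  -4  0 ]
  [ 0  0   0  1 ]
  [ 0  0   0  0 ]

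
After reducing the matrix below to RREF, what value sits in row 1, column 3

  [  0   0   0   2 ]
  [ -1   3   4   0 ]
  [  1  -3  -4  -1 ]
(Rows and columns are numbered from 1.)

Swap r1 and r2.
  [ -1   3   4   0 ]
  [  0   0   0   2 ]
  [  1  -3  -4  -1 ]
Multiply r1 by -1.
  [ 1  -3  -4   0 ]
  [ 0   0   0   2 ]
  [ 1  -3  -4  -1 ]
Subtract r1 from r3.
  [ 1  -3  -4   0 ]
  [ 0   0   0   2 ]
  [ 0   0   0  -1 ]
Multiply r2 by 1/2.
  [ 1  -3  -4   0 ]
  [ 0   0   0   1 ]
  [ 0   0   0  -1 ]
Add r2 to r3.
  [ 1  -3  -4  0 ]
  [ 0   0   0  1 ]
  [ 0   0   0  0 ]

-4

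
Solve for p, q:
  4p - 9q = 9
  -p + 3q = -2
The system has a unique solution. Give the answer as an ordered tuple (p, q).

Form the augmented matrix and row-reduce:
  [  4  -9  |   9 ]
  [ -1   3  |  -2 ]
Multiply r1 by 1/4.
  [  1  -9/4  |  9/4 ]
  [ -1     3  |   -2 ]
Add r1 to r2.
  [ 1  -9/4  |  9/4 ]
  [ 0   3/4  |  1/4 ]
Multiply r2 by 4/3.
  [ 1  -9/4  |  9/4 ]
  [ 0     1  |  1/3 ]
Add 9/4 times r2 to r1.
  [ 1  0  |    3 ]
  [ 0  1  |  1/3 ]
Reading off the last column: p = 3, q = 1/3.

(3, 1/3)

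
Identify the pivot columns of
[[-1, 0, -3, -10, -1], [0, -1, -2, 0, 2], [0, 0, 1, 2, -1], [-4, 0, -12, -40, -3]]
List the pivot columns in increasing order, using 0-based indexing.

0, 1, 2, 4

r1 ← -1·r1
  [  1   0    3   10   1 ]
  [  0  -1   -2    0   2 ]
  [  0   0    1    2  -1 ]
  [ -4   0  -12  -40  -3 ]
r4 ← r4 + 4·r1
  [ 1   0   3  10   1 ]
  [ 0  -1  -2   0   2 ]
  [ 0   0   1   2  -1 ]
  [ 0   0   0   0   1 ]
r2 ← -1·r2
  [ 1  0  3  10   1 ]
  [ 0  1  2   0  -2 ]
  [ 0  0  1   2  -1 ]
  [ 0  0  0   0   1 ]
r3 ← r3 + r4
  [ 1  0  3  10   1 ]
  [ 0  1  2   0  -2 ]
  [ 0  0  1   2   0 ]
  [ 0  0  0   0   1 ]
r2 ← r2 + 2·r4
  [ 1  0  3  10  1 ]
  [ 0  1  2   0  0 ]
  [ 0  0  1   2  0 ]
  [ 0  0  0   0  1 ]
r1 ← r1 − r4
  [ 1  0  3  10  0 ]
  [ 0  1  2   0  0 ]
  [ 0  0  1   2  0 ]
  [ 0  0  0   0  1 ]
r2 ← r2 − 2·r3
  [ 1  0  3  10  0 ]
  [ 0  1  0  -4  0 ]
  [ 0  0  1   2  0 ]
  [ 0  0  0   0  1 ]
r1 ← r1 − 3·r3
  [ 1  0  0   4  0 ]
  [ 0  1  0  -4  0 ]
  [ 0  0  1   2  0 ]
  [ 0  0  0   0  1 ]
Pivot columns are the columns containing a leading 1.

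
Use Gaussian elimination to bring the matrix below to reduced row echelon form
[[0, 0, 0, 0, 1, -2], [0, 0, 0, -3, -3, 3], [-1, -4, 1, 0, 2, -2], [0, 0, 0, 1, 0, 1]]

[[1, 4, -1, 0, 0, -2], [0, 0, 0, 1, 0, 1], [0, 0, 0, 0, 1, -2], [0, 0, 0, 0, 0, 0]]

ρ1 ↔ ρ3
  [ -1  -4  1   0   2  -2 ]
  [  0   0  0  -3  -3   3 ]
  [  0   0  0   0   1  -2 ]
  [  0   0  0   1   0   1 ]
ρ1 ← -1·ρ1
  [ 1  4  -1   0  -2   2 ]
  [ 0  0   0  -3  -3   3 ]
  [ 0  0   0   0   1  -2 ]
  [ 0  0   0   1   0   1 ]
ρ2 ← -1/3·ρ2
  [ 1  4  -1  0  -2   2 ]
  [ 0  0   0  1   1  -1 ]
  [ 0  0   0  0   1  -2 ]
  [ 0  0   0  1   0   1 ]
ρ4 ← ρ4 − ρ2
  [ 1  4  -1  0  -2   2 ]
  [ 0  0   0  1   1  -1 ]
  [ 0  0   0  0   1  -2 ]
  [ 0  0   0  0  -1   2 ]
ρ4 ← ρ4 + ρ3
  [ 1  4  -1  0  -2   2 ]
  [ 0  0   0  1   1  -1 ]
  [ 0  0   0  0   1  -2 ]
  [ 0  0   0  0   0   0 ]
ρ2 ← ρ2 − ρ3
  [ 1  4  -1  0  -2   2 ]
  [ 0  0   0  1   0   1 ]
  [ 0  0   0  0   1  -2 ]
  [ 0  0   0  0   0   0 ]
ρ1 ← ρ1 + 2·ρ3
  [ 1  4  -1  0  0  -2 ]
  [ 0  0   0  1  0   1 ]
  [ 0  0   0  0  1  -2 ]
  [ 0  0   0  0  0   0 ]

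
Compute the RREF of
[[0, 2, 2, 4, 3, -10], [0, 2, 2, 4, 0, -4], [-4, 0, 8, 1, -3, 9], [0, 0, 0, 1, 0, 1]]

[[1, 0, -2, 0, 0, -1/2], [0, 1, 1, 0, 0, -4], [0, 0, 0, 1, 0, 1], [0, 0, 0, 0, 1, -2]]

R1 ↔ R3
  [ -4  0  8  1  -3    9 ]
  [  0  2  2  4   0   -4 ]
  [  0  2  2  4   3  -10 ]
  [  0  0  0  1   0    1 ]
R1 ← -1/4·R1
  [ 1  0  -2  -1/4  3/4  -9/4 ]
  [ 0  2   2     4    0    -4 ]
  [ 0  2   2     4    3   -10 ]
  [ 0  0   0     1    0     1 ]
R2 ← 1/2·R2
  [ 1  0  -2  -1/4  3/4  -9/4 ]
  [ 0  1   1     2    0    -2 ]
  [ 0  2   2     4    3   -10 ]
  [ 0  0   0     1    0     1 ]
R3 ← R3 − 2·R2
  [ 1  0  -2  -1/4  3/4  -9/4 ]
  [ 0  1   1     2    0    -2 ]
  [ 0  0   0     0    3    -6 ]
  [ 0  0   0     1    0     1 ]
R3 ↔ R4
  [ 1  0  -2  -1/4  3/4  -9/4 ]
  [ 0  1   1     2    0    -2 ]
  [ 0  0   0     1    0     1 ]
  [ 0  0   0     0    3    -6 ]
R4 ← 1/3·R4
  [ 1  0  -2  -1/4  3/4  -9/4 ]
  [ 0  1   1     2    0    -2 ]
  [ 0  0   0     1    0     1 ]
  [ 0  0   0     0    1    -2 ]
R1 ← R1 − 3/4·R4
  [ 1  0  -2  -1/4  0  -3/4 ]
  [ 0  1   1     2  0    -2 ]
  [ 0  0   0     1  0     1 ]
  [ 0  0   0     0  1    -2 ]
R2 ← R2 − 2·R3
  [ 1  0  -2  -1/4  0  -3/4 ]
  [ 0  1   1     0  0    -4 ]
  [ 0  0   0     1  0     1 ]
  [ 0  0   0     0  1    -2 ]
R1 ← R1 + 1/4·R3
  [ 1  0  -2  0  0  -1/2 ]
  [ 0  1   1  0  0    -4 ]
  [ 0  0   0  1  0     1 ]
  [ 0  0   0  0  1    -2 ]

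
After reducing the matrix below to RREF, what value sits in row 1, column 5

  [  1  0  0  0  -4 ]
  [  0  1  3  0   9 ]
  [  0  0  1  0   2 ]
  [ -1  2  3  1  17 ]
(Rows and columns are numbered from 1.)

ρ4 -> ρ4 + ρ1
  [ 1  0  0  0  -4 ]
  [ 0  1  3  0   9 ]
  [ 0  0  1  0   2 ]
  [ 0  2  3  1  13 ]
ρ4 -> ρ4 − 2·ρ2
  [ 1  0   0  0  -4 ]
  [ 0  1   3  0   9 ]
  [ 0  0   1  0   2 ]
  [ 0  0  -3  1  -5 ]
ρ4 -> ρ4 + 3·ρ3
  [ 1  0  0  0  -4 ]
  [ 0  1  3  0   9 ]
  [ 0  0  1  0   2 ]
  [ 0  0  0  1   1 ]
ρ2 -> ρ2 − 3·ρ3
  [ 1  0  0  0  -4 ]
  [ 0  1  0  0   3 ]
  [ 0  0  1  0   2 ]
  [ 0  0  0  1   1 ]

-4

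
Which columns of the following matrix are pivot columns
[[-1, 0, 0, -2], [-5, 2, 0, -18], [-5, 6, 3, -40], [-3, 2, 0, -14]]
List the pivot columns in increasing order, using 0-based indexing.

0, 1, 2

R1 := -1·R1
  [  1  0  0    2 ]
  [ -5  2  0  -18 ]
  [ -5  6  3  -40 ]
  [ -3  2  0  -14 ]
R2 := R2 + 5·R1
  [  1  0  0    2 ]
  [  0  2  0   -8 ]
  [ -5  6  3  -40 ]
  [ -3  2  0  -14 ]
R3 := R3 + 5·R1
  [  1  0  0    2 ]
  [  0  2  0   -8 ]
  [  0  6  3  -30 ]
  [ -3  2  0  -14 ]
R4 := R4 + 3·R1
  [ 1  0  0    2 ]
  [ 0  2  0   -8 ]
  [ 0  6  3  -30 ]
  [ 0  2  0   -8 ]
R2 := 1/2·R2
  [ 1  0  0    2 ]
  [ 0  1  0   -4 ]
  [ 0  6  3  -30 ]
  [ 0  2  0   -8 ]
R3 := R3 − 6·R2
  [ 1  0  0   2 ]
  [ 0  1  0  -4 ]
  [ 0  0  3  -6 ]
  [ 0  2  0  -8 ]
R4 := R4 − 2·R2
  [ 1  0  0   2 ]
  [ 0  1  0  -4 ]
  [ 0  0  3  -6 ]
  [ 0  0  0   0 ]
R3 := 1/3·R3
  [ 1  0  0   2 ]
  [ 0  1  0  -4 ]
  [ 0  0  1  -2 ]
  [ 0  0  0   0 ]
Pivot columns are the columns containing a leading 1.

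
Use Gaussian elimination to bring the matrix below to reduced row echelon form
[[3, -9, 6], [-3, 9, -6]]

[[1, -3, 2], [0, 0, 0]]

r1 → 1/3·r1
  [  1  -3   2 ]
  [ -3   9  -6 ]
r2 → r2 + 3·r1
  [ 1  -3  2 ]
  [ 0   0  0 ]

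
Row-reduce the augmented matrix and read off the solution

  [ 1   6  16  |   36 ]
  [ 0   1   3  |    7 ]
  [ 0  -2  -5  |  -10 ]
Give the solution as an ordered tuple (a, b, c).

(2, -5, 4)

R3 → R3 + 2·R2
  [ 1  6  16  |  36 ]
  [ 0  1   3  |   7 ]
  [ 0  0   1  |   4 ]
R2 → R2 − 3·R3
  [ 1  6  16  |  36 ]
  [ 0  1   0  |  -5 ]
  [ 0  0   1  |   4 ]
R1 → R1 − 16·R3
  [ 1  6  0  |  -28 ]
  [ 0  1  0  |   -5 ]
  [ 0  0  1  |    4 ]
R1 → R1 − 6·R2
  [ 1  0  0  |   2 ]
  [ 0  1  0  |  -5 ]
  [ 0  0  1  |   4 ]
Reading off the last column: a = 2, b = -5, c = 4.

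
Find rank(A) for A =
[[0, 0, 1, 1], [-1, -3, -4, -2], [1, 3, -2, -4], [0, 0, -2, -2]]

R1 <=> R2
R1 -> -1·R1
R3 -> R3 − R1
R3 -> R3 + 6·R2
R4 -> R4 + 2·R2
R1 -> R1 − 4·R2
The reduced form has 2 nonzero rows.

rank = 2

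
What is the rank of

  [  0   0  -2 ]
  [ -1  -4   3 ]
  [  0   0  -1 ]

rank = 2

R1 ↔ R2
  [ -1  -4   3 ]
  [  0   0  -2 ]
  [  0   0  -1 ]
R1 := -1·R1
  [ 1  4  -3 ]
  [ 0  0  -2 ]
  [ 0  0  -1 ]
R2 := -1/2·R2
  [ 1  4  -3 ]
  [ 0  0   1 ]
  [ 0  0  -1 ]
R3 := R3 + R2
  [ 1  4  -3 ]
  [ 0  0   1 ]
  [ 0  0   0 ]
R1 := R1 + 3·R2
  [ 1  4  0 ]
  [ 0  0  1 ]
  [ 0  0  0 ]
The reduced form has 2 nonzero rows.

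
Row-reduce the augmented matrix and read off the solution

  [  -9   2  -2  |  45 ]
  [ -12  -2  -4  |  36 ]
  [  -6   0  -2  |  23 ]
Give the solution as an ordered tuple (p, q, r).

(-4, 5, 1/2)

R1 -> -1/9·R1
  [   1  -2/9  2/9  |  -5 ]
  [ -12    -2   -4  |  36 ]
  [  -6     0   -2  |  23 ]
R2 -> R2 + 12·R1
  [  1   -2/9   2/9  |   -5 ]
  [  0  -14/3  -4/3  |  -24 ]
  [ -6      0    -2  |   23 ]
R3 -> R3 + 6·R1
  [ 1   -2/9   2/9  |   -5 ]
  [ 0  -14/3  -4/3  |  -24 ]
  [ 0   -4/3  -2/3  |   -7 ]
R2 -> -3/14·R2
  [ 1  -2/9   2/9  |    -5 ]
  [ 0     1   2/7  |  36/7 ]
  [ 0  -4/3  -2/3  |    -7 ]
R3 -> R3 + 4/3·R2
  [ 1  -2/9   2/9  |    -5 ]
  [ 0     1   2/7  |  36/7 ]
  [ 0     0  -2/7  |  -1/7 ]
R3 -> -7/2·R3
  [ 1  -2/9  2/9  |    -5 ]
  [ 0     1  2/7  |  36/7 ]
  [ 0     0    1  |   1/2 ]
R2 -> R2 − 2/7·R3
  [ 1  -2/9  2/9  |   -5 ]
  [ 0     1    0  |    5 ]
  [ 0     0    1  |  1/2 ]
R1 -> R1 − 2/9·R3
  [ 1  -2/9  0  |  -46/9 ]
  [ 0     1  0  |      5 ]
  [ 0     0  1  |    1/2 ]
R1 -> R1 + 2/9·R2
  [ 1  0  0  |   -4 ]
  [ 0  1  0  |    5 ]
  [ 0  0  1  |  1/2 ]
Reading off the last column: p = -4, q = 5, r = 1/2.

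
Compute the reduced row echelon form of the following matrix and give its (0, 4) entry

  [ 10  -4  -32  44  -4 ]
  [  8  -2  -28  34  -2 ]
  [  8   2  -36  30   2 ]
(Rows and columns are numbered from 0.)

R1 -> 1/10·R1
  [ 1  -2/5  -16/5  22/5  -2/5 ]
  [ 8    -2    -28    34    -2 ]
  [ 8     2    -36    30     2 ]
R2 -> R2 − 8·R1
  [ 1  -2/5  -16/5  22/5  -2/5 ]
  [ 0   6/5  -12/5  -6/5   6/5 ]
  [ 8     2    -36    30     2 ]
R3 -> R3 − 8·R1
  [ 1  -2/5  -16/5   22/5  -2/5 ]
  [ 0   6/5  -12/5   -6/5   6/5 ]
  [ 0  26/5  -52/5  -26/5  26/5 ]
R2 -> 5/6·R2
  [ 1  -2/5  -16/5   22/5  -2/5 ]
  [ 0     1     -2     -1     1 ]
  [ 0  26/5  -52/5  -26/5  26/5 ]
R3 -> R3 − 26/5·R2
  [ 1  -2/5  -16/5  22/5  -2/5 ]
  [ 0     1     -2    -1     1 ]
  [ 0     0      0     0     0 ]
R1 -> R1 + 2/5·R2
  [ 1  0  -4   4  0 ]
  [ 0  1  -2  -1  1 ]
  [ 0  0   0   0  0 ]

0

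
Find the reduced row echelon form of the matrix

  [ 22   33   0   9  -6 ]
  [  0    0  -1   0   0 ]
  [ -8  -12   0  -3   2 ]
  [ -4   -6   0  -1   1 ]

[[1, 3/2, 0, 0, 0], [0, 0, 1, 0, 0], [0, 0, 0, 1, 0], [0, 0, 0, 0, 1]]

R1 -> 1/22·R1
  [  1  3/2   0  9/22  -3/11 ]
  [  0    0  -1     0      0 ]
  [ -8  -12   0    -3      2 ]
  [ -4   -6   0    -1      1 ]
R3 -> R3 + 8·R1
  [  1  3/2   0  9/22  -3/11 ]
  [  0    0  -1     0      0 ]
  [  0    0   0  3/11  -2/11 ]
  [ -4   -6   0    -1      1 ]
R4 -> R4 + 4·R1
  [ 1  3/2   0  9/22  -3/11 ]
  [ 0    0  -1     0      0 ]
  [ 0    0   0  3/11  -2/11 ]
  [ 0    0   0  7/11  -1/11 ]
R2 -> -1·R2
  [ 1  3/2  0  9/22  -3/11 ]
  [ 0    0  1     0      0 ]
  [ 0    0  0  3/11  -2/11 ]
  [ 0    0  0  7/11  -1/11 ]
R3 -> 11/3·R3
  [ 1  3/2  0  9/22  -3/11 ]
  [ 0    0  1     0      0 ]
  [ 0    0  0     1   -2/3 ]
  [ 0    0  0  7/11  -1/11 ]
R4 -> R4 − 7/11·R3
  [ 1  3/2  0  9/22  -3/11 ]
  [ 0    0  1     0      0 ]
  [ 0    0  0     1   -2/3 ]
  [ 0    0  0     0    1/3 ]
R4 -> 3·R4
  [ 1  3/2  0  9/22  -3/11 ]
  [ 0    0  1     0      0 ]
  [ 0    0  0     1   -2/3 ]
  [ 0    0  0     0      1 ]
R3 -> R3 + 2/3·R4
  [ 1  3/2  0  9/22  -3/11 ]
  [ 0    0  1     0      0 ]
  [ 0    0  0     1      0 ]
  [ 0    0  0     0      1 ]
R1 -> R1 + 3/11·R4
  [ 1  3/2  0  9/22  0 ]
  [ 0    0  1     0  0 ]
  [ 0    0  0     1  0 ]
  [ 0    0  0     0  1 ]
R1 -> R1 − 9/22·R3
  [ 1  3/2  0  0  0 ]
  [ 0    0  1  0  0 ]
  [ 0    0  0  1  0 ]
  [ 0    0  0  0  1 ]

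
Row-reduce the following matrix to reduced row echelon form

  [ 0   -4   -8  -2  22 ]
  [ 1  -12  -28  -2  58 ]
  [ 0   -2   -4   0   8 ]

ρ1 ↔ ρ2
  [ 1  -12  -28  -2  58 ]
  [ 0   -4   -8  -2  22 ]
  [ 0   -2   -4   0   8 ]
ρ2 := -1/4·ρ2
  [ 1  -12  -28   -2     58 ]
  [ 0    1    2  1/2  -11/2 ]
  [ 0   -2   -4    0      8 ]
ρ3 := ρ3 + 2·ρ2
  [ 1  -12  -28   -2     58 ]
  [ 0    1    2  1/2  -11/2 ]
  [ 0    0    0    1     -3 ]
ρ2 := ρ2 − 1/2·ρ3
  [ 1  -12  -28  -2  58 ]
  [ 0    1    2   0  -4 ]
  [ 0    0    0   1  -3 ]
ρ1 := ρ1 + 2·ρ3
  [ 1  -12  -28  0  52 ]
  [ 0    1    2  0  -4 ]
  [ 0    0    0  1  -3 ]
ρ1 := ρ1 + 12·ρ2
  [ 1  0  -4  0   4 ]
  [ 0  1   2  0  -4 ]
  [ 0  0   0  1  -3 ]

[[1, 0, -4, 0, 4], [0, 1, 2, 0, -4], [0, 0, 0, 1, -3]]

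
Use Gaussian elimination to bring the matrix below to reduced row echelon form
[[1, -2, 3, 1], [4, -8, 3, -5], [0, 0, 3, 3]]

[[1, -2, 0, -2], [0, 0, 1, 1], [0, 0, 0, 0]]

R2 -> R2 − 4·R1
  [ 1  -2   3   1 ]
  [ 0   0  -9  -9 ]
  [ 0   0   3   3 ]
R2 -> -1/9·R2
  [ 1  -2  3  1 ]
  [ 0   0  1  1 ]
  [ 0   0  3  3 ]
R3 -> R3 − 3·R2
  [ 1  -2  3  1 ]
  [ 0   0  1  1 ]
  [ 0   0  0  0 ]
R1 -> R1 − 3·R2
  [ 1  -2  0  -2 ]
  [ 0   0  1   1 ]
  [ 0   0  0   0 ]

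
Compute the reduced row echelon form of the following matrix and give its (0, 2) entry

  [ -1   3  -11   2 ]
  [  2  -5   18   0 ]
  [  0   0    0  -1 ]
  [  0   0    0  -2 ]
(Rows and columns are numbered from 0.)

Multiply R1 by -1.
  [ 1  -3  11  -2 ]
  [ 2  -5  18   0 ]
  [ 0   0   0  -1 ]
  [ 0   0   0  -2 ]
Subtract 2 times R1 from R2.
  [ 1  -3  11  -2 ]
  [ 0   1  -4   4 ]
  [ 0   0   0  -1 ]
  [ 0   0   0  -2 ]
Multiply R3 by -1.
  [ 1  -3  11  -2 ]
  [ 0   1  -4   4 ]
  [ 0   0   0   1 ]
  [ 0   0   0  -2 ]
Add 2 times R3 to R4.
  [ 1  -3  11  -2 ]
  [ 0   1  -4   4 ]
  [ 0   0   0   1 ]
  [ 0   0   0   0 ]
Subtract 4 times R3 from R2.
  [ 1  -3  11  -2 ]
  [ 0   1  -4   0 ]
  [ 0   0   0   1 ]
  [ 0   0   0   0 ]
Add 2 times R3 to R1.
  [ 1  -3  11  0 ]
  [ 0   1  -4  0 ]
  [ 0   0   0  1 ]
  [ 0   0   0  0 ]
Add 3 times R2 to R1.
  [ 1  0  -1  0 ]
  [ 0  1  -4  0 ]
  [ 0  0   0  1 ]
  [ 0  0   0  0 ]

-1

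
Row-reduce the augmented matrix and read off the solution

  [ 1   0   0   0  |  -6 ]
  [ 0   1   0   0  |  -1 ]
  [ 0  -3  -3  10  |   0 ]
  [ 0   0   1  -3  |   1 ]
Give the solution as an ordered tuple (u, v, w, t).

ρ3 := ρ3 + 3·ρ2
  [ 1  0   0   0  |  -6 ]
  [ 0  1   0   0  |  -1 ]
  [ 0  0  -3  10  |  -3 ]
  [ 0  0   1  -3  |   1 ]
ρ3 := -1/3·ρ3
  [ 1  0  0      0  |  -6 ]
  [ 0  1  0      0  |  -1 ]
  [ 0  0  1  -10/3  |   1 ]
  [ 0  0  1     -3  |   1 ]
ρ4 := ρ4 − ρ3
  [ 1  0  0      0  |  -6 ]
  [ 0  1  0      0  |  -1 ]
  [ 0  0  1  -10/3  |   1 ]
  [ 0  0  0    1/3  |   0 ]
ρ4 := 3·ρ4
  [ 1  0  0      0  |  -6 ]
  [ 0  1  0      0  |  -1 ]
  [ 0  0  1  -10/3  |   1 ]
  [ 0  0  0      1  |   0 ]
ρ3 := ρ3 + 10/3·ρ4
  [ 1  0  0  0  |  -6 ]
  [ 0  1  0  0  |  -1 ]
  [ 0  0  1  0  |   1 ]
  [ 0  0  0  1  |   0 ]
Reading off the last column: u = -6, v = -1, w = 1, t = 0.

(-6, -1, 1, 0)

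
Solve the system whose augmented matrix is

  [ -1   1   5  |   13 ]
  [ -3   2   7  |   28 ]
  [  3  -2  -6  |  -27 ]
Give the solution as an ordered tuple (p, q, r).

(-5, 3, 1)

R1 ← -1·R1
  [  1  -1  -5  |  -13 ]
  [ -3   2   7  |   28 ]
  [  3  -2  -6  |  -27 ]
R2 ← R2 + 3·R1
  [ 1  -1  -5  |  -13 ]
  [ 0  -1  -8  |  -11 ]
  [ 3  -2  -6  |  -27 ]
R3 ← R3 − 3·R1
  [ 1  -1  -5  |  -13 ]
  [ 0  -1  -8  |  -11 ]
  [ 0   1   9  |   12 ]
R2 ← -1·R2
  [ 1  -1  -5  |  -13 ]
  [ 0   1   8  |   11 ]
  [ 0   1   9  |   12 ]
R3 ← R3 − R2
  [ 1  -1  -5  |  -13 ]
  [ 0   1   8  |   11 ]
  [ 0   0   1  |    1 ]
R2 ← R2 − 8·R3
  [ 1  -1  -5  |  -13 ]
  [ 0   1   0  |    3 ]
  [ 0   0   1  |    1 ]
R1 ← R1 + 5·R3
  [ 1  -1  0  |  -8 ]
  [ 0   1  0  |   3 ]
  [ 0   0  1  |   1 ]
R1 ← R1 + R2
  [ 1  0  0  |  -5 ]
  [ 0  1  0  |   3 ]
  [ 0  0  1  |   1 ]
Reading off the last column: p = -5, q = 3, r = 1.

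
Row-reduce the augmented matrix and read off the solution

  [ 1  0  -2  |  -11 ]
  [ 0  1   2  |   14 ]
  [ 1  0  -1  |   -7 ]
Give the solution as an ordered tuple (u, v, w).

Subtract R1 from R3.
  [ 1  0  -2  |  -11 ]
  [ 0  1   2  |   14 ]
  [ 0  0   1  |    4 ]
Subtract 2 times R3 from R2.
  [ 1  0  -2  |  -11 ]
  [ 0  1   0  |    6 ]
  [ 0  0   1  |    4 ]
Add 2 times R3 to R1.
  [ 1  0  0  |  -3 ]
  [ 0  1  0  |   6 ]
  [ 0  0  1  |   4 ]
Reading off the last column: u = -3, v = 6, w = 4.

(-3, 6, 4)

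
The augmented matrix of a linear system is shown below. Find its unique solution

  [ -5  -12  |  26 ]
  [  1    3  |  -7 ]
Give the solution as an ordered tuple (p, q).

Multiply R1 by -1/5.
  [ 1  12/5  |  -26/5 ]
  [ 1     3  |     -7 ]
Subtract R1 from R2.
  [ 1  12/5  |  -26/5 ]
  [ 0   3/5  |   -9/5 ]
Multiply R2 by 5/3.
  [ 1  12/5  |  -26/5 ]
  [ 0     1  |     -3 ]
Subtract 12/5 times R2 from R1.
  [ 1  0  |   2 ]
  [ 0  1  |  -3 ]
Reading off the last column: p = 2, q = -3.

(2, -3)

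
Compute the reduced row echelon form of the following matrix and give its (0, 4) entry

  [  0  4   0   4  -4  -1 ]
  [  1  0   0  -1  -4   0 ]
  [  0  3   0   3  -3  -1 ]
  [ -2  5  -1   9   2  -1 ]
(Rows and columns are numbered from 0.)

-4

R1 <=> R2
  [  1  0   0  -1  -4   0 ]
  [  0  4   0   4  -4  -1 ]
  [  0  3   0   3  -3  -1 ]
  [ -2  5  -1   9   2  -1 ]
R4 := R4 + 2·R1
  [ 1  0   0  -1  -4   0 ]
  [ 0  4   0   4  -4  -1 ]
  [ 0  3   0   3  -3  -1 ]
  [ 0  5  -1   7  -6  -1 ]
R2 := 1/4·R2
  [ 1  0   0  -1  -4     0 ]
  [ 0  1   0   1  -1  -1/4 ]
  [ 0  3   0   3  -3    -1 ]
  [ 0  5  -1   7  -6    -1 ]
R3 := R3 − 3·R2
  [ 1  0   0  -1  -4     0 ]
  [ 0  1   0   1  -1  -1/4 ]
  [ 0  0   0   0   0  -1/4 ]
  [ 0  5  -1   7  -6    -1 ]
R4 := R4 − 5·R2
  [ 1  0   0  -1  -4     0 ]
  [ 0  1   0   1  -1  -1/4 ]
  [ 0  0   0   0   0  -1/4 ]
  [ 0  0  -1   2  -1   1/4 ]
R3 <=> R4
  [ 1  0   0  -1  -4     0 ]
  [ 0  1   0   1  -1  -1/4 ]
  [ 0  0  -1   2  -1   1/4 ]
  [ 0  0   0   0   0  -1/4 ]
R3 := -1·R3
  [ 1  0  0  -1  -4     0 ]
  [ 0  1  0   1  -1  -1/4 ]
  [ 0  0  1  -2   1  -1/4 ]
  [ 0  0  0   0   0  -1/4 ]
R4 := -4·R4
  [ 1  0  0  -1  -4     0 ]
  [ 0  1  0   1  -1  -1/4 ]
  [ 0  0  1  -2   1  -1/4 ]
  [ 0  0  0   0   0     1 ]
R3 := R3 + 1/4·R4
  [ 1  0  0  -1  -4     0 ]
  [ 0  1  0   1  -1  -1/4 ]
  [ 0  0  1  -2   1     0 ]
  [ 0  0  0   0   0     1 ]
R2 := R2 + 1/4·R4
  [ 1  0  0  -1  -4  0 ]
  [ 0  1  0   1  -1  0 ]
  [ 0  0  1  -2   1  0 ]
  [ 0  0  0   0   0  1 ]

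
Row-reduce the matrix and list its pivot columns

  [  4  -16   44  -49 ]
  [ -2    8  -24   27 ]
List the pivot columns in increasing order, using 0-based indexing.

0, 2

ρ1 ← 1/4·ρ1
  [  1  -4   11  -49/4 ]
  [ -2   8  -24     27 ]
ρ2 ← ρ2 + 2·ρ1
  [ 1  -4  11  -49/4 ]
  [ 0   0  -2    5/2 ]
ρ2 ← -1/2·ρ2
  [ 1  -4  11  -49/4 ]
  [ 0   0   1   -5/4 ]
ρ1 ← ρ1 − 11·ρ2
  [ 1  -4  0   3/2 ]
  [ 0   0  1  -5/4 ]
Pivot columns are the columns containing a leading 1.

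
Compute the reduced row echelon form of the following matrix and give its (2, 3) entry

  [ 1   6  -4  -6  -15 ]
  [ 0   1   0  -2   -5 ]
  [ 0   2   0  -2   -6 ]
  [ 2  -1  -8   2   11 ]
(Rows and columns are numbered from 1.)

Subtract 2 times ρ1 from ρ4.
  [ 1    6  -4  -6  -15 ]
  [ 0    1   0  -2   -5 ]
  [ 0    2   0  -2   -6 ]
  [ 0  -13   0  14   41 ]
Subtract 2 times ρ2 from ρ3.
  [ 1    6  -4  -6  -15 ]
  [ 0    1   0  -2   -5 ]
  [ 0    0   0   2    4 ]
  [ 0  -13   0  14   41 ]
Add 13 times ρ2 to ρ4.
  [ 1  6  -4   -6  -15 ]
  [ 0  1   0   -2   -5 ]
  [ 0  0   0    2    4 ]
  [ 0  0   0  -12  -24 ]
Multiply ρ3 by 1/2.
  [ 1  6  -4   -6  -15 ]
  [ 0  1   0   -2   -5 ]
  [ 0  0   0    1    2 ]
  [ 0  0   0  -12  -24 ]
Add 12 times ρ3 to ρ4.
  [ 1  6  -4  -6  -15 ]
  [ 0  1   0  -2   -5 ]
  [ 0  0   0   1    2 ]
  [ 0  0   0   0    0 ]
Add 2 times ρ3 to ρ2.
  [ 1  6  -4  -6  -15 ]
  [ 0  1   0   0   -1 ]
  [ 0  0   0   1    2 ]
  [ 0  0   0   0    0 ]
Add 6 times ρ3 to ρ1.
  [ 1  6  -4  0  -3 ]
  [ 0  1   0  0  -1 ]
  [ 0  0   0  1   2 ]
  [ 0  0   0  0   0 ]
Subtract 6 times ρ2 from ρ1.
  [ 1  0  -4  0   3 ]
  [ 0  1   0  0  -1 ]
  [ 0  0   0  1   2 ]
  [ 0  0   0  0   0 ]

0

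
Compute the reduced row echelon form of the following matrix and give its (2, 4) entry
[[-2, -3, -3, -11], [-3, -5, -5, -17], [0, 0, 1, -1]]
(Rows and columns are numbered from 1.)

2

Multiply r1 by -1/2.
Add 3 times r1 to r2.
Multiply r2 by -2.
Subtract r3 from r2.
Subtract 3/2 times r3 from r1.
Subtract 3/2 times r2 from r1.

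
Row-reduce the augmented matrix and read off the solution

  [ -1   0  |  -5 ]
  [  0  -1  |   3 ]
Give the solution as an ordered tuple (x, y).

(5, -3)

ρ1 ← -1·ρ1
  [ 1   0  |  5 ]
  [ 0  -1  |  3 ]
ρ2 ← -1·ρ2
  [ 1  0  |   5 ]
  [ 0  1  |  -3 ]
Reading off the last column: x = 5, y = -3.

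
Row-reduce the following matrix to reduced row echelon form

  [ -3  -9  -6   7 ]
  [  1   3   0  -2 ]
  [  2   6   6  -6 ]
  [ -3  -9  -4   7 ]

R1 -> -1/3·R1
R2 -> R2 − R1
R3 -> R3 − 2·R1
R4 -> R4 + 3·R1
R2 -> -1/2·R2
R3 -> R3 − 2·R2
R4 -> R4 − 2·R2
R3 -> -1·R3
R4 -> R4 − 1/3·R3
R2 -> R2 + 1/6·R3
R1 -> R1 + 7/3·R3
R1 -> R1 − 2·R2

[[1, 3, 0, 0], [0, 0, 1, 0], [0, 0, 0, 1], [0, 0, 0, 0]]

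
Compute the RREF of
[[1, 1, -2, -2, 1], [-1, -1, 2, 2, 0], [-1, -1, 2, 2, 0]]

r2 := r2 + r1
  [  1   1  -2  -2  1 ]
  [  0   0   0   0  1 ]
  [ -1  -1   2   2  0 ]
r3 := r3 + r1
  [ 1  1  -2  -2  1 ]
  [ 0  0   0   0  1 ]
  [ 0  0   0   0  1 ]
r3 := r3 − r2
  [ 1  1  -2  -2  1 ]
  [ 0  0   0   0  1 ]
  [ 0  0   0   0  0 ]
r1 := r1 − r2
  [ 1  1  -2  -2  0 ]
  [ 0  0   0   0  1 ]
  [ 0  0   0   0  0 ]

[[1, 1, -2, -2, 0], [0, 0, 0, 0, 1], [0, 0, 0, 0, 0]]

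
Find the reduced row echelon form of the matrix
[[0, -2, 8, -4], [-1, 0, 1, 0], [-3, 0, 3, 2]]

r1 ↔ r2
  [ -1   0  1   0 ]
  [  0  -2  8  -4 ]
  [ -3   0  3   2 ]
r1 := -1·r1
  [  1   0  -1   0 ]
  [  0  -2   8  -4 ]
  [ -3   0   3   2 ]
r3 := r3 + 3·r1
  [ 1   0  -1   0 ]
  [ 0  -2   8  -4 ]
  [ 0   0   0   2 ]
r2 := -1/2·r2
  [ 1  0  -1  0 ]
  [ 0  1  -4  2 ]
  [ 0  0   0  2 ]
r3 := 1/2·r3
  [ 1  0  -1  0 ]
  [ 0  1  -4  2 ]
  [ 0  0   0  1 ]
r2 := r2 − 2·r3
  [ 1  0  -1  0 ]
  [ 0  1  -4  0 ]
  [ 0  0   0  1 ]

[[1, 0, -1, 0], [0, 1, -4, 0], [0, 0, 0, 1]]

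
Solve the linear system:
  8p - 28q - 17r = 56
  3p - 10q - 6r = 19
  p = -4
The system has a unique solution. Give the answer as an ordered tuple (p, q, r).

(-4, 1/2, -6)

Form the augmented matrix and row-reduce:
  [ 8  -28  -17  |  56 ]
  [ 3  -10   -6  |  19 ]
  [ 1    0    0  |  -4 ]
r1 -> 1/8·r1
r2 -> r2 − 3·r1
r3 -> r3 − r1
r2 -> 2·r2
r3 -> r3 − 7/2·r2
r3 -> -2·r3
r2 -> r2 − 3/4·r3
r1 -> r1 + 17/8·r3
r1 -> r1 + 7/2·r2
Reading off the last column: p = -4, q = 1/2, r = -6.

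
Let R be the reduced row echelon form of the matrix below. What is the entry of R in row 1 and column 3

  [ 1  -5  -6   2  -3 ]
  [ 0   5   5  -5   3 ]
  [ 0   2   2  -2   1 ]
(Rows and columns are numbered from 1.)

-1

Multiply ρ2 by 1/5.
  [ 1  -5  -6   2   -3 ]
  [ 0   1   1  -1  3/5 ]
  [ 0   2   2  -2    1 ]
Subtract 2 times ρ2 from ρ3.
  [ 1  -5  -6   2    -3 ]
  [ 0   1   1  -1   3/5 ]
  [ 0   0   0   0  -1/5 ]
Multiply ρ3 by -5.
  [ 1  -5  -6   2   -3 ]
  [ 0   1   1  -1  3/5 ]
  [ 0   0   0   0    1 ]
Subtract 3/5 times ρ3 from ρ2.
  [ 1  -5  -6   2  -3 ]
  [ 0   1   1  -1   0 ]
  [ 0   0   0   0   1 ]
Add 3 times ρ3 to ρ1.
  [ 1  -5  -6   2  0 ]
  [ 0   1   1  -1  0 ]
  [ 0   0   0   0  1 ]
Add 5 times ρ2 to ρ1.
  [ 1  0  -1  -3  0 ]
  [ 0  1   1  -1  0 ]
  [ 0  0   0   0  1 ]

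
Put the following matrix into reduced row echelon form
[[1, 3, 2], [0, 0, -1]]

[[1, 3, 0], [0, 0, 1]]

ρ2 := -1·ρ2
  [ 1  3  2 ]
  [ 0  0  1 ]
ρ1 := ρ1 − 2·ρ2
  [ 1  3  0 ]
  [ 0  0  1 ]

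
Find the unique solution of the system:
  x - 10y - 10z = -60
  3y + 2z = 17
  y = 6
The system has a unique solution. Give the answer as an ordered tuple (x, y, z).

Form the augmented matrix and row-reduce:
  [ 1  -10  -10  |  -60 ]
  [ 0    3    2  |   17 ]
  [ 0    1    0  |    6 ]
R2 -> 1/3·R2
R3 -> R3 − R2
R3 -> -3/2·R3
R2 -> R2 − 2/3·R3
R1 -> R1 + 10·R3
R1 -> R1 + 10·R2
Reading off the last column: x = -5, y = 6, z = -1/2.

(-5, 6, -1/2)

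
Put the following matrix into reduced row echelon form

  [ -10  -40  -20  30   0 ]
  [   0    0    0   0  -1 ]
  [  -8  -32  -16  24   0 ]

Multiply R1 by -1/10.
  [  1    4    2  -3   0 ]
  [  0    0    0   0  -1 ]
  [ -8  -32  -16  24   0 ]
Add 8 times R1 to R3.
  [ 1  4  2  -3   0 ]
  [ 0  0  0   0  -1 ]
  [ 0  0  0   0   0 ]
Multiply R2 by -1.
  [ 1  4  2  -3  0 ]
  [ 0  0  0   0  1 ]
  [ 0  0  0   0  0 ]

[[1, 4, 2, -3, 0], [0, 0, 0, 0, 1], [0, 0, 0, 0, 0]]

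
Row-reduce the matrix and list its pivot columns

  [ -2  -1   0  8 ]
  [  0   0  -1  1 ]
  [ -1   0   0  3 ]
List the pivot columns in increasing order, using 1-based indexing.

R1 -> -1/2·R1
  [  1  1/2   0  -4 ]
  [  0    0  -1   1 ]
  [ -1    0   0   3 ]
R3 -> R3 + R1
  [ 1  1/2   0  -4 ]
  [ 0    0  -1   1 ]
  [ 0  1/2   0  -1 ]
R2 <-> R3
  [ 1  1/2   0  -4 ]
  [ 0  1/2   0  -1 ]
  [ 0    0  -1   1 ]
R2 -> 2·R2
  [ 1  1/2   0  -4 ]
  [ 0    1   0  -2 ]
  [ 0    0  -1   1 ]
R3 -> -1·R3
  [ 1  1/2  0  -4 ]
  [ 0    1  0  -2 ]
  [ 0    0  1  -1 ]
R1 -> R1 − 1/2·R2
  [ 1  0  0  -3 ]
  [ 0  1  0  -2 ]
  [ 0  0  1  -1 ]
Pivot columns are the columns containing a leading 1.

1, 2, 3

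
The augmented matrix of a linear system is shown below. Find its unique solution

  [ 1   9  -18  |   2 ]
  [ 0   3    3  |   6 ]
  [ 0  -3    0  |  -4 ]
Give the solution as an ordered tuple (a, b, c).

(2, 4/3, 2/3)

R2 -> 1/3·R2
  [ 1   9  -18  |   2 ]
  [ 0   1    1  |   2 ]
  [ 0  -3    0  |  -4 ]
R3 -> R3 + 3·R2
  [ 1  9  -18  |  2 ]
  [ 0  1    1  |  2 ]
  [ 0  0    3  |  2 ]
R3 -> 1/3·R3
  [ 1  9  -18  |    2 ]
  [ 0  1    1  |    2 ]
  [ 0  0    1  |  2/3 ]
R2 -> R2 − R3
  [ 1  9  -18  |    2 ]
  [ 0  1    0  |  4/3 ]
  [ 0  0    1  |  2/3 ]
R1 -> R1 + 18·R3
  [ 1  9  0  |   14 ]
  [ 0  1  0  |  4/3 ]
  [ 0  0  1  |  2/3 ]
R1 -> R1 − 9·R2
  [ 1  0  0  |    2 ]
  [ 0  1  0  |  4/3 ]
  [ 0  0  1  |  2/3 ]
Reading off the last column: a = 2, b = 4/3, c = 2/3.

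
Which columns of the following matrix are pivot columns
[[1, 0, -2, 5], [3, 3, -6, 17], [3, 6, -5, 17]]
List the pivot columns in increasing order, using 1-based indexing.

1, 2, 3

Subtract 3 times R1 from R2.
  [ 1  0  -2   5 ]
  [ 0  3   0   2 ]
  [ 3  6  -5  17 ]
Subtract 3 times R1 from R3.
  [ 1  0  -2  5 ]
  [ 0  3   0  2 ]
  [ 0  6   1  2 ]
Multiply R2 by 1/3.
  [ 1  0  -2    5 ]
  [ 0  1   0  2/3 ]
  [ 0  6   1    2 ]
Subtract 6 times R2 from R3.
  [ 1  0  -2    5 ]
  [ 0  1   0  2/3 ]
  [ 0  0   1   -2 ]
Add 2 times R3 to R1.
  [ 1  0  0    1 ]
  [ 0  1  0  2/3 ]
  [ 0  0  1   -2 ]
Pivot columns are the columns containing a leading 1.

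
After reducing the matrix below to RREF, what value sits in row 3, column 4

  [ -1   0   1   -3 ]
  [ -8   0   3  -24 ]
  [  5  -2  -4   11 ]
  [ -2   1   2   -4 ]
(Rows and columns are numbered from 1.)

0

R1 ← -1·R1
  [  1   0  -1    3 ]
  [ -8   0   3  -24 ]
  [  5  -2  -4   11 ]
  [ -2   1   2   -4 ]
R2 ← R2 + 8·R1
  [  1   0  -1   3 ]
  [  0   0  -5   0 ]
  [  5  -2  -4  11 ]
  [ -2   1   2  -4 ]
R3 ← R3 − 5·R1
  [  1   0  -1   3 ]
  [  0   0  -5   0 ]
  [  0  -2   1  -4 ]
  [ -2   1   2  -4 ]
R4 ← R4 + 2·R1
  [ 1   0  -1   3 ]
  [ 0   0  -5   0 ]
  [ 0  -2   1  -4 ]
  [ 0   1   0   2 ]
R2 <-> R3
  [ 1   0  -1   3 ]
  [ 0  -2   1  -4 ]
  [ 0   0  -5   0 ]
  [ 0   1   0   2 ]
R2 ← -1/2·R2
  [ 1  0    -1  3 ]
  [ 0  1  -1/2  2 ]
  [ 0  0    -5  0 ]
  [ 0  1     0  2 ]
R4 ← R4 − R2
  [ 1  0    -1  3 ]
  [ 0  1  -1/2  2 ]
  [ 0  0    -5  0 ]
  [ 0  0   1/2  0 ]
R3 ← -1/5·R3
  [ 1  0    -1  3 ]
  [ 0  1  -1/2  2 ]
  [ 0  0     1  0 ]
  [ 0  0   1/2  0 ]
R4 ← R4 − 1/2·R3
  [ 1  0    -1  3 ]
  [ 0  1  -1/2  2 ]
  [ 0  0     1  0 ]
  [ 0  0     0  0 ]
R2 ← R2 + 1/2·R3
  [ 1  0  -1  3 ]
  [ 0  1   0  2 ]
  [ 0  0   1  0 ]
  [ 0  0   0  0 ]
R1 ← R1 + R3
  [ 1  0  0  3 ]
  [ 0  1  0  2 ]
  [ 0  0  1  0 ]
  [ 0  0  0  0 ]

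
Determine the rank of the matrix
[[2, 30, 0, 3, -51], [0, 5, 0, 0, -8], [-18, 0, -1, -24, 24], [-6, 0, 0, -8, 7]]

rank = 4

R1 := 1/2·R1
  [   1  15   0  3/2  -51/2 ]
  [   0   5   0    0     -8 ]
  [ -18   0  -1  -24     24 ]
  [  -6   0   0   -8      7 ]
R3 := R3 + 18·R1
  [  1   15   0  3/2  -51/2 ]
  [  0    5   0    0     -8 ]
  [  0  270  -1    3   -435 ]
  [ -6    0   0   -8      7 ]
R4 := R4 + 6·R1
  [ 1   15   0  3/2  -51/2 ]
  [ 0    5   0    0     -8 ]
  [ 0  270  -1    3   -435 ]
  [ 0   90   0    1   -146 ]
R2 := 1/5·R2
  [ 1   15   0  3/2  -51/2 ]
  [ 0    1   0    0   -8/5 ]
  [ 0  270  -1    3   -435 ]
  [ 0   90   0    1   -146 ]
R3 := R3 − 270·R2
  [ 1  15   0  3/2  -51/2 ]
  [ 0   1   0    0   -8/5 ]
  [ 0   0  -1    3     -3 ]
  [ 0  90   0    1   -146 ]
R4 := R4 − 90·R2
  [ 1  15   0  3/2  -51/2 ]
  [ 0   1   0    0   -8/5 ]
  [ 0   0  -1    3     -3 ]
  [ 0   0   0    1     -2 ]
R3 := -1·R3
  [ 1  15  0  3/2  -51/2 ]
  [ 0   1  0    0   -8/5 ]
  [ 0   0  1   -3      3 ]
  [ 0   0  0    1     -2 ]
R3 := R3 + 3·R4
  [ 1  15  0  3/2  -51/2 ]
  [ 0   1  0    0   -8/5 ]
  [ 0   0  1    0     -3 ]
  [ 0   0  0    1     -2 ]
R1 := R1 − 3/2·R4
  [ 1  15  0  0  -45/2 ]
  [ 0   1  0  0   -8/5 ]
  [ 0   0  1  0     -3 ]
  [ 0   0  0  1     -2 ]
R1 := R1 − 15·R2
  [ 1  0  0  0   3/2 ]
  [ 0  1  0  0  -8/5 ]
  [ 0  0  1  0    -3 ]
  [ 0  0  0  1    -2 ]
The reduced form has 4 nonzero rows.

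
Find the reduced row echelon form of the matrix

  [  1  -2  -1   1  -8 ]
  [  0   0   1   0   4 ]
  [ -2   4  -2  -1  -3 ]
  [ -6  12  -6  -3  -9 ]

[[1, -2, 0, 0, -1], [0, 0, 1, 0, 4], [0, 0, 0, 1, -3], [0, 0, 0, 0, 0]]

R3 → R3 + 2·R1
  [  1  -2  -1   1   -8 ]
  [  0   0   1   0    4 ]
  [  0   0  -4   1  -19 ]
  [ -6  12  -6  -3   -9 ]
R4 → R4 + 6·R1
  [ 1  -2   -1  1   -8 ]
  [ 0   0    1  0    4 ]
  [ 0   0   -4  1  -19 ]
  [ 0   0  -12  3  -57 ]
R3 → R3 + 4·R2
  [ 1  -2   -1  1   -8 ]
  [ 0   0    1  0    4 ]
  [ 0   0    0  1   -3 ]
  [ 0   0  -12  3  -57 ]
R4 → R4 + 12·R2
  [ 1  -2  -1  1  -8 ]
  [ 0   0   1  0   4 ]
  [ 0   0   0  1  -3 ]
  [ 0   0   0  3  -9 ]
R4 → R4 − 3·R3
  [ 1  -2  -1  1  -8 ]
  [ 0   0   1  0   4 ]
  [ 0   0   0  1  -3 ]
  [ 0   0   0  0   0 ]
R1 → R1 − R3
  [ 1  -2  -1  0  -5 ]
  [ 0   0   1  0   4 ]
  [ 0   0   0  1  -3 ]
  [ 0   0   0  0   0 ]
R1 → R1 + R2
  [ 1  -2  0  0  -1 ]
  [ 0   0  1  0   4 ]
  [ 0   0  0  1  -3 ]
  [ 0   0  0  0   0 ]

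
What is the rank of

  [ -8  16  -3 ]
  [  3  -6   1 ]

Multiply r1 by -1/8.
  [ 1  -2  3/8 ]
  [ 3  -6    1 ]
Subtract 3 times r1 from r2.
  [ 1  -2   3/8 ]
  [ 0   0  -1/8 ]
Multiply r2 by -8.
  [ 1  -2  3/8 ]
  [ 0   0    1 ]
Subtract 3/8 times r2 from r1.
  [ 1  -2  0 ]
  [ 0   0  1 ]
The reduced form has 2 nonzero rows.

rank = 2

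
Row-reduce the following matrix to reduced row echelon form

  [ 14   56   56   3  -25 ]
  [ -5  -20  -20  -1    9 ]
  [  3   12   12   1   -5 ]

[[1, 4, 4, 0, -2], [0, 0, 0, 1, 1], [0, 0, 0, 0, 0]]

R1 := 1/14·R1
R2 := R2 + 5·R1
R3 := R3 − 3·R1
R2 := 14·R2
R3 := R3 − 5/14·R2
R1 := R1 − 3/14·R2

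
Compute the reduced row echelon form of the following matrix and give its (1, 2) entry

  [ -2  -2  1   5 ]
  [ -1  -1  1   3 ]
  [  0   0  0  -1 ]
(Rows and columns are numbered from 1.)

1

r1 -> -1/2·r1
  [  1   1  -1/2  -5/2 ]
  [ -1  -1     1     3 ]
  [  0   0     0    -1 ]
r2 -> r2 + r1
  [ 1  1  -1/2  -5/2 ]
  [ 0  0   1/2   1/2 ]
  [ 0  0     0    -1 ]
r2 -> 2·r2
  [ 1  1  -1/2  -5/2 ]
  [ 0  0     1     1 ]
  [ 0  0     0    -1 ]
r3 -> -1·r3
  [ 1  1  -1/2  -5/2 ]
  [ 0  0     1     1 ]
  [ 0  0     0     1 ]
r2 -> r2 − r3
  [ 1  1  -1/2  -5/2 ]
  [ 0  0     1     0 ]
  [ 0  0     0     1 ]
r1 -> r1 + 5/2·r3
  [ 1  1  -1/2  0 ]
  [ 0  0     1  0 ]
  [ 0  0     0  1 ]
r1 -> r1 + 1/2·r2
  [ 1  1  0  0 ]
  [ 0  0  1  0 ]
  [ 0  0  0  1 ]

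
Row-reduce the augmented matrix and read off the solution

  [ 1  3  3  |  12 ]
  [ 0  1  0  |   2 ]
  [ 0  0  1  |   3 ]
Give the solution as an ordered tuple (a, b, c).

r1 := r1 − 3·r3
  [ 1  3  0  |  3 ]
  [ 0  1  0  |  2 ]
  [ 0  0  1  |  3 ]
r1 := r1 − 3·r2
  [ 1  0  0  |  -3 ]
  [ 0  1  0  |   2 ]
  [ 0  0  1  |   3 ]
Reading off the last column: a = -3, b = 2, c = 3.

(-3, 2, 3)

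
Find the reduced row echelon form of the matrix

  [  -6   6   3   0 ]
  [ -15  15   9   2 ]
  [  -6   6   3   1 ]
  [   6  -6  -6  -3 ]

R1 → -1/6·R1
  [   1  -1  -1/2   0 ]
  [ -15  15     9   2 ]
  [  -6   6     3   1 ]
  [   6  -6    -6  -3 ]
R2 → R2 + 15·R1
  [  1  -1  -1/2   0 ]
  [  0   0   3/2   2 ]
  [ -6   6     3   1 ]
  [  6  -6    -6  -3 ]
R3 → R3 + 6·R1
  [ 1  -1  -1/2   0 ]
  [ 0   0   3/2   2 ]
  [ 0   0     0   1 ]
  [ 6  -6    -6  -3 ]
R4 → R4 − 6·R1
  [ 1  -1  -1/2   0 ]
  [ 0   0   3/2   2 ]
  [ 0   0     0   1 ]
  [ 0   0    -3  -3 ]
R2 → 2/3·R2
  [ 1  -1  -1/2    0 ]
  [ 0   0     1  4/3 ]
  [ 0   0     0    1 ]
  [ 0   0    -3   -3 ]
R4 → R4 + 3·R2
  [ 1  -1  -1/2    0 ]
  [ 0   0     1  4/3 ]
  [ 0   0     0    1 ]
  [ 0   0     0    1 ]
R4 → R4 − R3
  [ 1  -1  -1/2    0 ]
  [ 0   0     1  4/3 ]
  [ 0   0     0    1 ]
  [ 0   0     0    0 ]
R2 → R2 − 4/3·R3
  [ 1  -1  -1/2  0 ]
  [ 0   0     1  0 ]
  [ 0   0     0  1 ]
  [ 0   0     0  0 ]
R1 → R1 + 1/2·R2
  [ 1  -1  0  0 ]
  [ 0   0  1  0 ]
  [ 0   0  0  1 ]
  [ 0   0  0  0 ]

[[1, -1, 0, 0], [0, 0, 1, 0], [0, 0, 0, 1], [0, 0, 0, 0]]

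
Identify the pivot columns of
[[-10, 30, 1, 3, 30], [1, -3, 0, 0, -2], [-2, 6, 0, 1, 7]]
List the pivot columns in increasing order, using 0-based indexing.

0, 2, 3

Multiply r1 by -1/10.
  [  1  -3  -1/10  -3/10  -3 ]
  [  1  -3      0      0  -2 ]
  [ -2   6      0      1   7 ]
Subtract r1 from r2.
  [  1  -3  -1/10  -3/10  -3 ]
  [  0   0   1/10   3/10   1 ]
  [ -2   6      0      1   7 ]
Add 2 times r1 to r3.
  [ 1  -3  -1/10  -3/10  -3 ]
  [ 0   0   1/10   3/10   1 ]
  [ 0   0   -1/5    2/5   1 ]
Multiply r2 by 10.
  [ 1  -3  -1/10  -3/10  -3 ]
  [ 0   0      1      3  10 ]
  [ 0   0   -1/5    2/5   1 ]
Add 1/5 times r2 to r3.
  [ 1  -3  -1/10  -3/10  -3 ]
  [ 0   0      1      3  10 ]
  [ 0   0      0      1   3 ]
Subtract 3 times r3 from r2.
  [ 1  -3  -1/10  -3/10  -3 ]
  [ 0   0      1      0   1 ]
  [ 0   0      0      1   3 ]
Add 3/10 times r3 to r1.
  [ 1  -3  -1/10  0  -21/10 ]
  [ 0   0      1  0       1 ]
  [ 0   0      0  1       3 ]
Add 1/10 times r2 to r1.
  [ 1  -3  0  0  -2 ]
  [ 0   0  1  0   1 ]
  [ 0   0  0  1   3 ]
Pivot columns are the columns containing a leading 1.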